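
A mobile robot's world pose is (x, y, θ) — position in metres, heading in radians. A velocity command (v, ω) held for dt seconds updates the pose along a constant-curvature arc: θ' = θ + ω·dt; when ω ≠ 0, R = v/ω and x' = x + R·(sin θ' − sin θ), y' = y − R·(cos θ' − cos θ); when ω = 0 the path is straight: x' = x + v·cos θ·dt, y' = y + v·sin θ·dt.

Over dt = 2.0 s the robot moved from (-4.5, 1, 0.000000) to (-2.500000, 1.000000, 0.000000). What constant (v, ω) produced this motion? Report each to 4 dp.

Δθ = 0.000000 − 0.000000 = 0.000000
ω = Δθ/dt = 0.000000/2.0 = 0.0000
ω = 0 → v = (Δx·cos θ + Δy·sin θ)/dt = 1.0000

v = 1.0000, ω = 0.0000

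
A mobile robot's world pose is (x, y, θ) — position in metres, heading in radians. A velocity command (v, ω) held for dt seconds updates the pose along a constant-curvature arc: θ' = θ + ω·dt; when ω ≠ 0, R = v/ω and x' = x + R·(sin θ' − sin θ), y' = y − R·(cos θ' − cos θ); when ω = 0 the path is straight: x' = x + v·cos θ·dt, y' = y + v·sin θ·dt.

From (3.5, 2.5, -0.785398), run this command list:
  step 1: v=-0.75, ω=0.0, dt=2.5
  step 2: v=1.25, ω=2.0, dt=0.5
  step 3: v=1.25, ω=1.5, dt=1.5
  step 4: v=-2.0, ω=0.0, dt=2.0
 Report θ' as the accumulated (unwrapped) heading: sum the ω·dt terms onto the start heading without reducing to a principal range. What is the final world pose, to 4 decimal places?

step 1: θ'=-0.7854 (straight) → pose (2.1742, 3.8258, -0.7854)
step 2: θ'=0.2146 (R=0.6250) → pose (2.7492, 3.6571, 0.2146)
step 3: θ'=2.4646 (R=0.8333) → pose (3.0938, 5.1209, 2.4646)
step 4: θ'=2.4646 (straight) → pose (6.2116, 2.6151, 2.4646)

(6.2116, 2.6151, 2.4646)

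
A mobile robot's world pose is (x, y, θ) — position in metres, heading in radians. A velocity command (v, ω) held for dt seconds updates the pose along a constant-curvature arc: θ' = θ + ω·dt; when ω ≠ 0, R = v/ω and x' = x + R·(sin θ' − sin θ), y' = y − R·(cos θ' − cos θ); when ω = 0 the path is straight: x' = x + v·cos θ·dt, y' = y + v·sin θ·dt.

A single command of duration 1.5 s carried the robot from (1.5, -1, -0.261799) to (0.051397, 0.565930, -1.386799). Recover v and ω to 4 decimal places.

Δθ = -1.386799 − -0.261799 = -1.125000
ω = Δθ/dt = -1.125000/1.5 = -0.7500
R = −Δy/(cos θ' − cos θ) = 2.0000
v = R·ω = 2.0000·-0.7500 = -1.5000

v = -1.5000, ω = -0.7500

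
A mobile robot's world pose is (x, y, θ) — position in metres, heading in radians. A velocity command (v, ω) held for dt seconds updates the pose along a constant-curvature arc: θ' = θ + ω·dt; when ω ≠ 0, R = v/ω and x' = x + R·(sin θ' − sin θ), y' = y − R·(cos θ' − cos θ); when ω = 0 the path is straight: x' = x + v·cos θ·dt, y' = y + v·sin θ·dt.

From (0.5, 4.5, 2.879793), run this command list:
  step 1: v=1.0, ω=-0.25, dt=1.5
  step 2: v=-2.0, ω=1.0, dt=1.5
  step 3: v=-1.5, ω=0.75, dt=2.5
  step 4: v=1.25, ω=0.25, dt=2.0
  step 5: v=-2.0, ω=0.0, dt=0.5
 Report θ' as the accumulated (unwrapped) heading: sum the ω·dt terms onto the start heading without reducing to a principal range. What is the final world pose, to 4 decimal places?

step 1: θ'=2.5048 (R=-4.0000) → pose (-0.8432, 5.1477, 2.5048)
step 2: θ'=4.0048 (R=-2.0000) → pose (1.8659, 5.4557, 4.0048)
step 3: θ'=5.8798 (R=-2.0000) → pose (1.1311, 8.5952, 5.8798)
step 4: θ'=6.3798 (R=5.0000) → pose (3.5761, 8.2172, 6.3798)
step 5: θ'=6.3798 (straight) → pose (2.5808, 8.1207, 6.3798)

(2.5808, 8.1207, 6.3798)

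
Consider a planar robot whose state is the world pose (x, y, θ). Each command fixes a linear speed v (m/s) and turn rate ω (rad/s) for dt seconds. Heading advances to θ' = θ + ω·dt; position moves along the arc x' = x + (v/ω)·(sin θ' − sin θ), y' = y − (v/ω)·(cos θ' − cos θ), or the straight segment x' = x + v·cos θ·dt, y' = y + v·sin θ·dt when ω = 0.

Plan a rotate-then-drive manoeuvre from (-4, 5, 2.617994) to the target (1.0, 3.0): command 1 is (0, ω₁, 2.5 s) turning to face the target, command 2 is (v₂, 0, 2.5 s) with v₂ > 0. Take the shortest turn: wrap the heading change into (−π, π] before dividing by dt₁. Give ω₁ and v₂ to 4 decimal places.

ω₁ = -1.1994, v₂ = 2.1541

heading to target = atan2(3−5, 1−-4) = -0.3805
Δθ = wrap(-0.3805 − 2.6180) = -2.9985; ω₁ = Δθ/dt₁ = -1.1994
distance = √((1−-4)² + (3−5)²) = 5.3852; v₂ = distance/dt₂ = 2.1541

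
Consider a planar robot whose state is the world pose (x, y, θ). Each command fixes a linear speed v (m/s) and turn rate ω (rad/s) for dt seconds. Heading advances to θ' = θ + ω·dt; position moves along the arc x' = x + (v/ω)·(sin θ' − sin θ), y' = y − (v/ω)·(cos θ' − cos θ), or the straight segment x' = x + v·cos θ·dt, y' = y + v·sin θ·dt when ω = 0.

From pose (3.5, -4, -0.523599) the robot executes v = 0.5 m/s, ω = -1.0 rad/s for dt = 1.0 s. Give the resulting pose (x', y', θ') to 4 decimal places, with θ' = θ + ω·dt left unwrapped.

θ' = -0.5236 + -1.0·1.0 = -1.5236
R = v/ω = 0.5/-1.0 = -0.5000
x' = 3.5 + -0.5000·(sin -1.5236 − sin -0.5236) = 3.7494
y' = -4 − -0.5000·(cos -1.5236 − cos -0.5236) = -4.4094

(3.7494, -4.4094, -1.5236)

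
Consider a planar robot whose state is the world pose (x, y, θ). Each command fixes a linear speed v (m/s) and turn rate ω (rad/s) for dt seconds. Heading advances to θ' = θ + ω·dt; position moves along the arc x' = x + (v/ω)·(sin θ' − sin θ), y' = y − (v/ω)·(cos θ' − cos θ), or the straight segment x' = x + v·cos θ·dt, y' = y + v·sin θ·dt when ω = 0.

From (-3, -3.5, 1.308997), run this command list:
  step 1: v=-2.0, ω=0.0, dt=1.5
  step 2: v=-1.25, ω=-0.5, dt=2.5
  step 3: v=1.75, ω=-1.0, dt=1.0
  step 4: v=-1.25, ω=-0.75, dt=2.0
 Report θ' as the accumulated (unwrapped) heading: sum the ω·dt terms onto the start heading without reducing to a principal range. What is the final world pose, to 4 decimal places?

step 1: θ'=1.3090 (straight) → pose (-3.7765, -6.3978, 1.3090)
step 2: θ'=0.0590 (R=2.5000) → pose (-6.0439, -8.2464, 0.0590)
step 3: θ'=-0.9410 (R=-1.7500) → pose (-4.5264, -8.9626, -0.9410)
step 4: θ'=-2.4410 (R=1.6667) → pose (-4.2540, -6.7069, -2.4410)

(-4.2540, -6.7069, -2.4410)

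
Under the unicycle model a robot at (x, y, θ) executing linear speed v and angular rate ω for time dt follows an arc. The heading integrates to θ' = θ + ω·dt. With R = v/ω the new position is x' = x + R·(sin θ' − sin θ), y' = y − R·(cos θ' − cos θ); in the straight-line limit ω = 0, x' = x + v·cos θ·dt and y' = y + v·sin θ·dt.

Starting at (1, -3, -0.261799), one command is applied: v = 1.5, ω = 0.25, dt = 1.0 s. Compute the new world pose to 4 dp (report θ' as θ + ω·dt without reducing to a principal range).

(2.4821, -3.2040, -0.0118)

θ' = -0.2618 + 0.25·1.0 = -0.0118
R = v/ω = 1.5/0.25 = 6.0000
x' = 1 + 6.0000·(sin -0.0118 − sin -0.2618) = 2.4821
y' = -3 − 6.0000·(cos -0.0118 − cos -0.2618) = -3.2040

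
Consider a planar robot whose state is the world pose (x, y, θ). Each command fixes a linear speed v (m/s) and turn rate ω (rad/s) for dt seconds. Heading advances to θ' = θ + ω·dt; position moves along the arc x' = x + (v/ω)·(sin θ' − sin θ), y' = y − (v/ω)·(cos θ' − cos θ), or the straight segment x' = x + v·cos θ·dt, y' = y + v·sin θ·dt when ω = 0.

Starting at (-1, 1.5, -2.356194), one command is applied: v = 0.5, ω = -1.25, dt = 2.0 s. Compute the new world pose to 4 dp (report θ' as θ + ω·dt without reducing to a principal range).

(-1.6787, 1.8402, -4.8562)

θ' = -2.3562 + -1.25·2.0 = -4.8562
R = v/ω = 0.5/-1.25 = -0.4000
x' = -1 + -0.4000·(sin -4.8562 − sin -2.3562) = -1.6787
y' = 1.5 − -0.4000·(cos -4.8562 − cos -2.3562) = 1.8402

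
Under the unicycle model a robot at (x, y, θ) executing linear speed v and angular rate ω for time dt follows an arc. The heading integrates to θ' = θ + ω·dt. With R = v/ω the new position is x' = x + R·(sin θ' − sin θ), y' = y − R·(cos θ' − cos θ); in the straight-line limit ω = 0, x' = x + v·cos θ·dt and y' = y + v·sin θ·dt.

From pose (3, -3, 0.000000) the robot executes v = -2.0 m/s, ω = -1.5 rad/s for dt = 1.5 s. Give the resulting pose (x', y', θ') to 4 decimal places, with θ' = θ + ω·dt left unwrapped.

θ' = 0.0000 + -1.5·1.5 = -2.2500
R = v/ω = -2.0/-1.5 = 1.3333
x' = 3 + 1.3333·(sin -2.2500 − sin 0.0000) = 1.9626
y' = -3 − 1.3333·(cos -2.2500 − cos 0.0000) = -0.8291

(1.9626, -0.8291, -2.2500)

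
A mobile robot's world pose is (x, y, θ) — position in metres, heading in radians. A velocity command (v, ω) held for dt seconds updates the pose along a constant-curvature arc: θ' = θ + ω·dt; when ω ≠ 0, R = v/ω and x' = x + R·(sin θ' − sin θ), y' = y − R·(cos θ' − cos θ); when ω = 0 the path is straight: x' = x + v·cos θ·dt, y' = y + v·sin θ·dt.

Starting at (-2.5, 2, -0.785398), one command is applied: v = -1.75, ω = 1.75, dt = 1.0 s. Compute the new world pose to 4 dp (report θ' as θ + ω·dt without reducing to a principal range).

θ' = -0.7854 + 1.75·1.0 = 0.9646
R = v/ω = -1.75/1.75 = -1.0000
x' = -2.5 + -1.0000·(sin 0.9646 − sin -0.7854) = -4.0289
y' = 2 − -1.0000·(cos 0.9646 − cos -0.7854) = 1.8626

(-4.0289, 1.8626, 0.9646)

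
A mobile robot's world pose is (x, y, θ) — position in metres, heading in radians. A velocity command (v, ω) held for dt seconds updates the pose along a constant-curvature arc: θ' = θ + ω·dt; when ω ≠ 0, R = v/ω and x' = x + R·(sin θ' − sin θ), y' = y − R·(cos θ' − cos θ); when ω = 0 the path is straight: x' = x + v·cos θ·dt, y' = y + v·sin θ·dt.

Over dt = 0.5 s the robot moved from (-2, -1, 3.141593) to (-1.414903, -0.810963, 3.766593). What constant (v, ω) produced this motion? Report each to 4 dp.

Δθ = 3.766593 − 3.141593 = 0.625000
ω = Δθ/dt = 0.625000/0.5 = 1.2500
R = Δx/(sin θ' − sin θ) = -1.0000
v = R·ω = -1.0000·1.2500 = -1.2500

v = -1.2500, ω = 1.2500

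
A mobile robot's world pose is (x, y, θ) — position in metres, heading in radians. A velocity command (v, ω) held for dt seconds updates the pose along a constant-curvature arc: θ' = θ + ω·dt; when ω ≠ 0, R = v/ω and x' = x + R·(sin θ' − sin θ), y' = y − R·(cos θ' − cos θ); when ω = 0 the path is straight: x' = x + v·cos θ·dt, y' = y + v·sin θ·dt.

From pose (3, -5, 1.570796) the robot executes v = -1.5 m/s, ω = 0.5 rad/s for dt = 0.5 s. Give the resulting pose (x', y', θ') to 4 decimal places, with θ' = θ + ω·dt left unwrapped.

(3.0933, -5.7422, 1.8208)

θ' = 1.5708 + 0.5·0.5 = 1.8208
R = v/ω = -1.5/0.5 = -3.0000
x' = 3 + -3.0000·(sin 1.8208 − sin 1.5708) = 3.0933
y' = -5 − -3.0000·(cos 1.8208 − cos 1.5708) = -5.7422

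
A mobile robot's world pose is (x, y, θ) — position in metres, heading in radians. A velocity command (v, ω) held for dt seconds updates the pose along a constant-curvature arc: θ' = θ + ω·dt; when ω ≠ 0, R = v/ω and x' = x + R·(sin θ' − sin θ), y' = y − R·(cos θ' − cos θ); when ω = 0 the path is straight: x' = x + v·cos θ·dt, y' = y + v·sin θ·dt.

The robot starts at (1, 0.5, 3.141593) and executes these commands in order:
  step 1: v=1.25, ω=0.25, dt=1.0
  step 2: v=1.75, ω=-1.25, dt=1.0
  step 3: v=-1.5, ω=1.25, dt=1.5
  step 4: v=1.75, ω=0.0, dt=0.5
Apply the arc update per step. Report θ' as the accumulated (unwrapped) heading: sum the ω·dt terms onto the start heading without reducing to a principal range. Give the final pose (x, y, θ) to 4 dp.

step 1: θ'=3.3916 (R=5.0000) → pose (-0.2370, 0.3446, 3.3916)
step 2: θ'=2.1416 (R=-1.4000) → pose (-1.7614, 0.9446, 2.1416)
step 3: θ'=4.0166 (R=-1.2000) → pose (0.1694, 0.8238, 4.0166)
step 4: θ'=4.0166 (straight) → pose (-0.3915, 0.1522, 4.0166)

(-0.3915, 0.1522, 4.0166)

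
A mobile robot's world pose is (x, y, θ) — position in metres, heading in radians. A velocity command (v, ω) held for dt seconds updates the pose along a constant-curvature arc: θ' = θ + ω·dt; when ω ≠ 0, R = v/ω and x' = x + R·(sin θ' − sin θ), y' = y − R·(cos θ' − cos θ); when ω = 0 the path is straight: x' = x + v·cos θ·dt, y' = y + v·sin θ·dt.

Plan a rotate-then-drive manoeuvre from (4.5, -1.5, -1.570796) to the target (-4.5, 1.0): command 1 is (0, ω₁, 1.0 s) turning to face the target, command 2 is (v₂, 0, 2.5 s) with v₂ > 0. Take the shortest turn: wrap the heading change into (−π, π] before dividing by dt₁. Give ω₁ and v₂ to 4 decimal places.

heading to target = atan2(1−-1.5, -4.5−4.5) = 2.8706
Δθ = wrap(2.8706 − -1.5708) = -1.8417; ω₁ = Δθ/dt₁ = -1.8417
distance = √((-4.5−4.5)² + (1−-1.5)²) = 9.3408; v₂ = distance/dt₂ = 3.7363

ω₁ = -1.8417, v₂ = 3.7363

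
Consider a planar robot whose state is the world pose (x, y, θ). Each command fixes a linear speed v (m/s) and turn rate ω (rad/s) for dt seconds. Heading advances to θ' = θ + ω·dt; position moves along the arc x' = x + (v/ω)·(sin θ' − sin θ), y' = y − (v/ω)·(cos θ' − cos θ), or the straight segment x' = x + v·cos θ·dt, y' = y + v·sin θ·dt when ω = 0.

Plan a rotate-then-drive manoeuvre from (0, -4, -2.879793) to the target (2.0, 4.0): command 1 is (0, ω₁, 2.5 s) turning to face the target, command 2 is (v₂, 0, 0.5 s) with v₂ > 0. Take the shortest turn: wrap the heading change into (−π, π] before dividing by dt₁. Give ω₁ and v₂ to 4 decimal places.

ω₁ = -0.8310, v₂ = 16.4924

heading to target = atan2(4−-4, 2−0) = 1.3258
Δθ = wrap(1.3258 − -2.8798) = -2.0776; ω₁ = Δθ/dt₁ = -0.8310
distance = √((2−0)² + (4−-4)²) = 8.2462; v₂ = distance/dt₂ = 16.4924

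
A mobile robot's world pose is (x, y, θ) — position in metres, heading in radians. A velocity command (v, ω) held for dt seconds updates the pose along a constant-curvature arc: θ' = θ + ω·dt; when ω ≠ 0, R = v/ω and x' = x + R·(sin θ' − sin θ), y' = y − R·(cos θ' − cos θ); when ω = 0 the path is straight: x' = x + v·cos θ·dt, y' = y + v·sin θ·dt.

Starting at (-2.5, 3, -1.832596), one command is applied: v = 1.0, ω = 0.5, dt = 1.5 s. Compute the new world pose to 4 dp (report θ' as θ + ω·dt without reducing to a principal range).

(-2.3345, 1.5443, -1.0826)

θ' = -1.8326 + 0.5·1.5 = -1.0826
R = v/ω = 1.0/0.5 = 2.0000
x' = -2.5 + 2.0000·(sin -1.0826 − sin -1.8326) = -2.3345
y' = 3 − 2.0000·(cos -1.0826 − cos -1.8326) = 1.5443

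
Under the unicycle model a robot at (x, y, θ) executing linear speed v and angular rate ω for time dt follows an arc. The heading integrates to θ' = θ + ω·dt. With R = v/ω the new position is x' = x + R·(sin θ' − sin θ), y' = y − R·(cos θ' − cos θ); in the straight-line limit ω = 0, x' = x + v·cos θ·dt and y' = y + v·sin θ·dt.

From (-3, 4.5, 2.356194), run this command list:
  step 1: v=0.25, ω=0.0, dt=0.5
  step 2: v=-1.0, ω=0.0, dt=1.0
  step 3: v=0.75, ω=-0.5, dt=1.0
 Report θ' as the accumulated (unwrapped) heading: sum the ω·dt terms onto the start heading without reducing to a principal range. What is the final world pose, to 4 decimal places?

step 1: θ'=2.3562 (straight) → pose (-3.0884, 4.5884, 2.3562)
step 2: θ'=2.3562 (straight) → pose (-2.3813, 3.8813, 2.3562)
step 3: θ'=1.8562 (R=-1.5000) → pose (-2.7599, 4.5196, 1.8562)

(-2.7599, 4.5196, 1.8562)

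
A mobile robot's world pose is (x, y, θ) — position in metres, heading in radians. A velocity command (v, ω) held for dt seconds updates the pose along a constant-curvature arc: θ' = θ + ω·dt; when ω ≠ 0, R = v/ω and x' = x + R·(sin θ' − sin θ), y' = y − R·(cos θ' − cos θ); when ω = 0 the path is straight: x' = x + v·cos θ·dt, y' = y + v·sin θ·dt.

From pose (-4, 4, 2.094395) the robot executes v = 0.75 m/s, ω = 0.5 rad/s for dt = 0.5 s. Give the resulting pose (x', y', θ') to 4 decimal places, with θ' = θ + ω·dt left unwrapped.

(-4.2259, 4.2981, 2.3444)

θ' = 2.0944 + 0.5·0.5 = 2.3444
R = v/ω = 0.75/0.5 = 1.5000
x' = -4 + 1.5000·(sin 2.3444 − sin 2.0944) = -4.2259
y' = 4 − 1.5000·(cos 2.3444 − cos 2.0944) = 4.2981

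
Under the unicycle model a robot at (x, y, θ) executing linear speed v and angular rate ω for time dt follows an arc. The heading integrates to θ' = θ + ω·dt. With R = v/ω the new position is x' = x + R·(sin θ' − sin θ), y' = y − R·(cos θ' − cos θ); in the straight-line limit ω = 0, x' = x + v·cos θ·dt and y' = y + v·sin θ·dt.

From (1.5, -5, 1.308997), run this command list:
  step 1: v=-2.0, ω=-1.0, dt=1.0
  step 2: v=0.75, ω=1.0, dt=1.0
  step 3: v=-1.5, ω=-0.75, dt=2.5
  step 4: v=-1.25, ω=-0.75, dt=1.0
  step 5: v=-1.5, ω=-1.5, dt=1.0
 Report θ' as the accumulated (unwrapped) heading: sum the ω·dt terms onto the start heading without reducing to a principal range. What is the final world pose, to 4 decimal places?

step 1: θ'=0.3090 (R=2.0000) → pose (0.1764, -6.3876, 0.3090)
step 2: θ'=1.3090 (R=0.7500) → pose (0.6727, -5.8673, 1.3090)
step 3: θ'=-0.5660 (R=2.0000) → pose (-2.3317, -7.0377, -0.5660)
step 4: θ'=-1.3160 (R=1.6667) → pose (-3.0507, -6.0511, -1.3160)
step 5: θ'=-2.8160 (R=1.0000) → pose (-2.4029, -4.8516, -2.8160)

(-2.4029, -4.8516, -2.8160)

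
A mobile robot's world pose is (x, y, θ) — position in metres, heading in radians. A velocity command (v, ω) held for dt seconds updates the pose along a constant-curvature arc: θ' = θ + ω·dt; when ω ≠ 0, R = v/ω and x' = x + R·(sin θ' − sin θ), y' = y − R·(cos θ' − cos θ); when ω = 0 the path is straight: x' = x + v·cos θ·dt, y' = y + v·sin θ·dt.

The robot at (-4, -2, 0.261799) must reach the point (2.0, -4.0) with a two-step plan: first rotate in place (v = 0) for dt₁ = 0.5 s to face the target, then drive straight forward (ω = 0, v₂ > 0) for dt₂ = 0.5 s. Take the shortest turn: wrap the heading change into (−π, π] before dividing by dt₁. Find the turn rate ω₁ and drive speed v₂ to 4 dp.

heading to target = atan2(-4−-2, 2−-4) = -0.3218
Δθ = wrap(-0.3218 − 0.2618) = -0.5835; ω₁ = Δθ/dt₁ = -1.1671
distance = √((2−-4)² + (-4−-2)²) = 6.3246; v₂ = distance/dt₂ = 12.6491

ω₁ = -1.1671, v₂ = 12.6491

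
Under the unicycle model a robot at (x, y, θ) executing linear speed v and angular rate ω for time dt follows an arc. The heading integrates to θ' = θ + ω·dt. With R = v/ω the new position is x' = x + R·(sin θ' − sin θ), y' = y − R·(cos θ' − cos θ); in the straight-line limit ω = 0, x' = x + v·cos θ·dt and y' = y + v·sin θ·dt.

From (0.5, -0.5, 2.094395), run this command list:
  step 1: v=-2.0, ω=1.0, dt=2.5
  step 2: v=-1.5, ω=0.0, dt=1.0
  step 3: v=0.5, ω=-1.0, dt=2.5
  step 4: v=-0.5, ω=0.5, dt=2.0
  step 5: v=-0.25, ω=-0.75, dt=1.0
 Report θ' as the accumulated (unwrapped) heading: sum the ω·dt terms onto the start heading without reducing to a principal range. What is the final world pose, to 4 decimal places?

(4.5068, 0.9640, 2.3444)

step 1: θ'=4.5944 (R=-2.0000) → pose (4.2181, 0.2646, 4.5944)
step 2: θ'=4.5944 (straight) → pose (4.3947, 1.7541, 4.5944)
step 3: θ'=2.0944 (R=-0.5000) → pose (3.4652, 1.5630, 2.0944)
step 4: θ'=3.0944 (R=-1.0000) → pose (4.2840, 1.0641, 3.0944)
step 5: θ'=2.3444 (R=0.3333) → pose (4.5068, 0.9640, 2.3444)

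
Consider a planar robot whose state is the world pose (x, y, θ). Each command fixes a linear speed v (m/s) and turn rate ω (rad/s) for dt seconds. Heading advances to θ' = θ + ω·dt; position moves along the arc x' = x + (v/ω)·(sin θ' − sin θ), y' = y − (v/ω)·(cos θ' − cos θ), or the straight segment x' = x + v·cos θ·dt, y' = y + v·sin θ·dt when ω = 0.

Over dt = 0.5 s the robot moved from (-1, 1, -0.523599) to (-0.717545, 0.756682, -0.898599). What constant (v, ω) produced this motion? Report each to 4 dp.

Δθ = -0.898599 − -0.523599 = -0.375000
ω = Δθ/dt = -0.375000/0.5 = -0.7500
R = Δx/(sin θ' − sin θ) = -1.0000
v = R·ω = -1.0000·-0.7500 = 0.7500

v = 0.7500, ω = -0.7500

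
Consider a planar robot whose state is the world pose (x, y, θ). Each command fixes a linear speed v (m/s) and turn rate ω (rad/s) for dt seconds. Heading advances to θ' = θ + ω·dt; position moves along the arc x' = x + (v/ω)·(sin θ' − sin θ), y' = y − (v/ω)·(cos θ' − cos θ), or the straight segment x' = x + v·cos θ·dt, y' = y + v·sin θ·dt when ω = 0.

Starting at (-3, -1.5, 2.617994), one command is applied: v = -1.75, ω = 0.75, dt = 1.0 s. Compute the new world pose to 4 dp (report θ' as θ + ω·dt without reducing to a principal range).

(-1.3096, -1.7531, 3.3680)

θ' = 2.6180 + 0.75·1.0 = 3.3680
R = v/ω = -1.75/0.75 = -2.3333
x' = -3 + -2.3333·(sin 3.3680 − sin 2.6180) = -1.3096
y' = -1.5 − -2.3333·(cos 3.3680 − cos 2.6180) = -1.7531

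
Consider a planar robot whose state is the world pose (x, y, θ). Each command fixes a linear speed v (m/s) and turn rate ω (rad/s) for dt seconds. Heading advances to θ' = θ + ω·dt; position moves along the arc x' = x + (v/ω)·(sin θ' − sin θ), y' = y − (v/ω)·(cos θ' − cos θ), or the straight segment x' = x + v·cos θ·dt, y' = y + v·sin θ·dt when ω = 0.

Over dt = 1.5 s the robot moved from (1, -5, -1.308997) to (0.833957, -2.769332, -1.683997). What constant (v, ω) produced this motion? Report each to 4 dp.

Δθ = -1.683997 − -1.308997 = -0.375000
ω = Δθ/dt = -0.375000/1.5 = -0.2500
R = −Δy/(cos θ' − cos θ) = 6.0000
v = R·ω = 6.0000·-0.2500 = -1.5000

v = -1.5000, ω = -0.2500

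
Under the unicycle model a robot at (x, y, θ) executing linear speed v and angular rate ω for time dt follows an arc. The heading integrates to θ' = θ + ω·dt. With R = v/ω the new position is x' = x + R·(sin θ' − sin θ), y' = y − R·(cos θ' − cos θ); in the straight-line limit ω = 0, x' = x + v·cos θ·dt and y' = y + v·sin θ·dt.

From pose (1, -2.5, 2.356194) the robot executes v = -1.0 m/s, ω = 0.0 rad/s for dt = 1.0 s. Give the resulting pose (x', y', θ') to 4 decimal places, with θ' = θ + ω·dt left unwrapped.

(1.7071, -3.2071, 2.3562)

θ' = 2.3562 + 0.0·1.0 = 2.3562
ω = 0 → straight: x' = 1 + -1.0·cos(2.3562)·1.0 = 1.7071
y' = -2.5 + -1.0·sin(2.3562)·1.0 = -3.2071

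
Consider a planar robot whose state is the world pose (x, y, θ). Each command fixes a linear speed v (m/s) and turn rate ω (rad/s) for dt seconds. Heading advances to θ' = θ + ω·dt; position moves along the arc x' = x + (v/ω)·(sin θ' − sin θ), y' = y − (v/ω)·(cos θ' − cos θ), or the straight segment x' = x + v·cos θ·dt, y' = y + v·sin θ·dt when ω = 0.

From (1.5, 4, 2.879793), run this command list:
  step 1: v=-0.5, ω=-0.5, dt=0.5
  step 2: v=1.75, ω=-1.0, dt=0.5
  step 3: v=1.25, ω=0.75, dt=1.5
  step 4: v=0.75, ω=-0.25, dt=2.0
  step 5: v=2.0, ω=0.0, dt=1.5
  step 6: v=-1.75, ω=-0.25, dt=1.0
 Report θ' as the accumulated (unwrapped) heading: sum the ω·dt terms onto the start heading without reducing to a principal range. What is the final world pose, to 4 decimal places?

step 1: θ'=2.6298 (R=1.0000) → pose (1.7309, 3.9059, 2.6298)
step 2: θ'=2.1298 (R=-1.7500) → pose (1.1044, 4.5036, 2.1298)
step 3: θ'=3.2548 (R=1.6667) → pose (-0.4969, 5.2757, 3.2548)
step 4: θ'=2.7548 (R=-3.0000) → pose (-1.9674, 5.4782, 2.7548)
step 5: θ'=2.7548 (straight) → pose (-4.7458, 6.6098, 2.7548)
step 6: θ'=2.5048 (R=7.0000) → pose (-3.2240, 5.7550, 2.5048)

(-3.2240, 5.7550, 2.5048)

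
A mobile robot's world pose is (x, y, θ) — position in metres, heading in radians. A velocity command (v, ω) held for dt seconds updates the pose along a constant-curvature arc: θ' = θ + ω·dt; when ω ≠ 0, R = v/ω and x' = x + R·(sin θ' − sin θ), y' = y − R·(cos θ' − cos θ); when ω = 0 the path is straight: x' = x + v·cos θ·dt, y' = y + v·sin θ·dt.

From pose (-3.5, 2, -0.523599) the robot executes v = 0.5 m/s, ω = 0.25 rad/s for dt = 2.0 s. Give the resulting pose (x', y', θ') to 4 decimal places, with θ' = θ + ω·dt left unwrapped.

(-2.5472, 1.7326, -0.0236)

θ' = -0.5236 + 0.25·2.0 = -0.0236
R = v/ω = 0.5/0.25 = 2.0000
x' = -3.5 + 2.0000·(sin -0.0236 − sin -0.5236) = -2.5472
y' = 2 − 2.0000·(cos -0.0236 − cos -0.5236) = 1.7326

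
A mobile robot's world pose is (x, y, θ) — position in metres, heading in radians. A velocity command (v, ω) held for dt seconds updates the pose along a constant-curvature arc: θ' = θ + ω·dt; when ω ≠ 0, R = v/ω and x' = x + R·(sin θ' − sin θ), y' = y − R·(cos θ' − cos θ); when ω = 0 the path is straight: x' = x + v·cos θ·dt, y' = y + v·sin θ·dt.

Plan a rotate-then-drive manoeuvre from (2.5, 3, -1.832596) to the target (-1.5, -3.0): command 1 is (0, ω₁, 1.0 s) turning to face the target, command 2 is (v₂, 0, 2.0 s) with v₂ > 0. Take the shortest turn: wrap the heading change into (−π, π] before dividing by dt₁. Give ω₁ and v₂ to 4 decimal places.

heading to target = atan2(-3−3, -1.5−2.5) = -2.1588
Δθ = wrap(-2.1588 − -1.8326) = -0.3262; ω₁ = Δθ/dt₁ = -0.3262
distance = √((-1.5−2.5)² + (-3−3)²) = 7.2111; v₂ = distance/dt₂ = 3.6056

ω₁ = -0.3262, v₂ = 3.6056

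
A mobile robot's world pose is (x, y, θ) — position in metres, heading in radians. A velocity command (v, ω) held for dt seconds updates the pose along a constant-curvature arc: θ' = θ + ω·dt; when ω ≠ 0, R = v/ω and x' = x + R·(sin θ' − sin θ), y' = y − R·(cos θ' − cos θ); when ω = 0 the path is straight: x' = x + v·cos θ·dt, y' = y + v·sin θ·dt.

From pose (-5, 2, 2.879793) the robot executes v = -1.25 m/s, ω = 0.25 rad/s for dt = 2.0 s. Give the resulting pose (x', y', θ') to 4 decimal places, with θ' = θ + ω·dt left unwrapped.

θ' = 2.8798 + 0.25·2.0 = 3.3798
R = v/ω = -1.25/0.25 = -5.0000
x' = -5 + -5.0000·(sin 3.3798 − sin 2.8798) = -2.5261
y' = 2 − -5.0000·(cos 3.3798 − cos 2.8798) = 1.9708

(-2.5261, 1.9708, 3.3798)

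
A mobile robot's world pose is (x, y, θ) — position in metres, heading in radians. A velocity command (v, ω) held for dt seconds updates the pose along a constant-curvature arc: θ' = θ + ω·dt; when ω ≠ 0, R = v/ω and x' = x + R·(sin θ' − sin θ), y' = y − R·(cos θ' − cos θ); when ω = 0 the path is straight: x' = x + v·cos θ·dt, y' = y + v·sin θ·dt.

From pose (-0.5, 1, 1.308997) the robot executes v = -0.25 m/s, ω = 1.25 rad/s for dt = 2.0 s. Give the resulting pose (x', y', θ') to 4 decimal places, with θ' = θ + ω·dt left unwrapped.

θ' = 1.3090 + 1.25·2.0 = 3.8090
R = v/ω = -0.25/1.25 = -0.2000
x' = -0.5 + -0.2000·(sin 3.8090 − sin 1.3090) = -0.1830
y' = 1 − -0.2000·(cos 3.8090 − cos 1.3090) = 0.7912

(-0.1830, 0.7912, 3.8090)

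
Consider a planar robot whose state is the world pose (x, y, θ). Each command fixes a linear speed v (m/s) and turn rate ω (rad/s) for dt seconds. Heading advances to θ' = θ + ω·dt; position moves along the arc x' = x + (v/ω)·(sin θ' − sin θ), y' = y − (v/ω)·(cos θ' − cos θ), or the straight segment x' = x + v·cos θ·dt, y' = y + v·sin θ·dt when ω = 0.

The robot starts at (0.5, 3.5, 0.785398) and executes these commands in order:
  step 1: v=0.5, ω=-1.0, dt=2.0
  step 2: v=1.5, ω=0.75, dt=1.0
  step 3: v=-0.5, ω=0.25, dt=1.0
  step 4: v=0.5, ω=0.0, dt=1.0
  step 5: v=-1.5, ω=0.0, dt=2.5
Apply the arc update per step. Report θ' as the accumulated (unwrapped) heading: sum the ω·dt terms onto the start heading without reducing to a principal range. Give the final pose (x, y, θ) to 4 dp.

step 1: θ'=-1.2146 (R=-0.5000) → pose (1.3222, 3.3208, -1.2146)
step 2: θ'=-0.4646 (R=2.0000) → pose (2.3005, 2.2302, -0.4646)
step 3: θ'=-0.2146 (R=-2.0000) → pose (1.8303, 2.3963, -0.2146)
step 4: θ'=-0.2146 (straight) → pose (2.3188, 2.2899, -0.2146)
step 5: θ'=-0.2146 (straight) → pose (-1.3452, 3.0885, -0.2146)

(-1.3452, 3.0885, -0.2146)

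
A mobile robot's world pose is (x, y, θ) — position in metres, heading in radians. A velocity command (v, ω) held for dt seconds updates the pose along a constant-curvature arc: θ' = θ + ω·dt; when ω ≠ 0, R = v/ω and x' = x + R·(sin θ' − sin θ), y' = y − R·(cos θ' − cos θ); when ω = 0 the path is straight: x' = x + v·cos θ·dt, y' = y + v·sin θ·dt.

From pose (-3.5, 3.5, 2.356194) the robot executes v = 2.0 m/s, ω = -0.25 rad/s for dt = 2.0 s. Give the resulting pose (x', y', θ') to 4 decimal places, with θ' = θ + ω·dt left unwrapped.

(-5.5195, 6.9045, 1.8562)

θ' = 2.3562 + -0.25·2.0 = 1.8562
R = v/ω = 2.0/-0.25 = -8.0000
x' = -3.5 + -8.0000·(sin 1.8562 − sin 2.3562) = -5.5195
y' = 3.5 − -8.0000·(cos 1.8562 − cos 2.3562) = 6.9045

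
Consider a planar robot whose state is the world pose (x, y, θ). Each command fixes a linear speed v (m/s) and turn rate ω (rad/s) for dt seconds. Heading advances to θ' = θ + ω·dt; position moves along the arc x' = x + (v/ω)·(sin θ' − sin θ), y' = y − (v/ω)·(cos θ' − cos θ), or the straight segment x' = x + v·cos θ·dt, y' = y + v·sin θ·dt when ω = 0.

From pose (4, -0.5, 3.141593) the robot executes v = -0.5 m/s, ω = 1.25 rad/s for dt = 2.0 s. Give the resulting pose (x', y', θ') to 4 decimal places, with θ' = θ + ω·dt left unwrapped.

θ' = 3.1416 + 1.25·2.0 = 5.6416
R = v/ω = -0.5/1.25 = -0.4000
x' = 4 + -0.4000·(sin 5.6416 − sin 3.1416) = 4.2394
y' = -0.5 − -0.4000·(cos 5.6416 − cos 3.1416) = 0.2205

(4.2394, 0.2205, 5.6416)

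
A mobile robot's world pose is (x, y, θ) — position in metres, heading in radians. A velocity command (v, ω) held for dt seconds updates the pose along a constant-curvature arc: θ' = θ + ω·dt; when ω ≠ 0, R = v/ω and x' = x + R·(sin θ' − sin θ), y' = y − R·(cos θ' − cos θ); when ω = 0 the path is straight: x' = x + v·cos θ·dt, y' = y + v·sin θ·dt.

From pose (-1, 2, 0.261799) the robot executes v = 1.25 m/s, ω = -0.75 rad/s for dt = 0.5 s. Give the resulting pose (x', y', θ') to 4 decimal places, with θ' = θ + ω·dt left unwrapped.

(-0.3804, 2.0461, -0.1132)

θ' = 0.2618 + -0.75·0.5 = -0.1132
R = v/ω = 1.25/-0.75 = -1.6667
x' = -1 + -1.6667·(sin -0.1132 − sin 0.2618) = -0.3804
y' = 2 − -1.6667·(cos -0.1132 − cos 0.2618) = 2.0461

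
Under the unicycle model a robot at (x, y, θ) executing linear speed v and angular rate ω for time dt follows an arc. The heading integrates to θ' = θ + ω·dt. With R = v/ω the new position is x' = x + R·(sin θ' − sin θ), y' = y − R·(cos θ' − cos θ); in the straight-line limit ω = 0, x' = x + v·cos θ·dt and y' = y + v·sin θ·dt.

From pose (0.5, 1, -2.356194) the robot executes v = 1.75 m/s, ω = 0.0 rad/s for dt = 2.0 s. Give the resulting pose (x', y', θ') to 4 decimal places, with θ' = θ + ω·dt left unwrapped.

(-1.9749, -1.4749, -2.3562)

θ' = -2.3562 + 0.0·2.0 = -2.3562
ω = 0 → straight: x' = 0.5 + 1.75·cos(-2.3562)·2.0 = -1.9749
y' = 1 + 1.75·sin(-2.3562)·2.0 = -1.4749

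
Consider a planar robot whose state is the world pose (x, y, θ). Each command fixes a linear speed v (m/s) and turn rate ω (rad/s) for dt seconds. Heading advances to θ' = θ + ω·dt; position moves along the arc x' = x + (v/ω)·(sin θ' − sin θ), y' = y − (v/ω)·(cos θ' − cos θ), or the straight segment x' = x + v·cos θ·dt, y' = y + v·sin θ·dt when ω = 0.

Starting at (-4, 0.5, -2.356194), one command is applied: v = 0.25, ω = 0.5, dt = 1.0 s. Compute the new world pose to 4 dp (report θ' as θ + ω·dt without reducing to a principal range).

(-4.1262, 0.2872, -1.8562)

θ' = -2.3562 + 0.5·1.0 = -1.8562
R = v/ω = 0.25/0.5 = 0.5000
x' = -4 + 0.5000·(sin -1.8562 − sin -2.3562) = -4.1262
y' = 0.5 − 0.5000·(cos -1.8562 − cos -2.3562) = 0.2872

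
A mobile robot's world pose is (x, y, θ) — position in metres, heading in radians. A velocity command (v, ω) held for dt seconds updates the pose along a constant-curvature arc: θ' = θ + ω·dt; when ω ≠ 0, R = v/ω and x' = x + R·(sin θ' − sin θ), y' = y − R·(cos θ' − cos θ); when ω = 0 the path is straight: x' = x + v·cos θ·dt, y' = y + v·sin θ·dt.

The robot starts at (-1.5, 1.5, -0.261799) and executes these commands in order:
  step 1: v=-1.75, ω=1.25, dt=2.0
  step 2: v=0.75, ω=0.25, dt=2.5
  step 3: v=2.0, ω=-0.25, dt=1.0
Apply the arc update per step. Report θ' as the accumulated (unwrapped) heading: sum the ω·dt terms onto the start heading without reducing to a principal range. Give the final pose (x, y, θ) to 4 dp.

(-6.3285, 1.0919, 2.6132)

step 1: θ'=2.2382 (R=-1.4000) → pose (-2.9619, -0.7188, 2.2382)
step 2: θ'=2.8632 (R=3.0000) → pose (-4.4938, 0.3088, 2.8632)
step 3: θ'=2.6132 (R=-8.0000) → pose (-6.3285, 1.0919, 2.6132)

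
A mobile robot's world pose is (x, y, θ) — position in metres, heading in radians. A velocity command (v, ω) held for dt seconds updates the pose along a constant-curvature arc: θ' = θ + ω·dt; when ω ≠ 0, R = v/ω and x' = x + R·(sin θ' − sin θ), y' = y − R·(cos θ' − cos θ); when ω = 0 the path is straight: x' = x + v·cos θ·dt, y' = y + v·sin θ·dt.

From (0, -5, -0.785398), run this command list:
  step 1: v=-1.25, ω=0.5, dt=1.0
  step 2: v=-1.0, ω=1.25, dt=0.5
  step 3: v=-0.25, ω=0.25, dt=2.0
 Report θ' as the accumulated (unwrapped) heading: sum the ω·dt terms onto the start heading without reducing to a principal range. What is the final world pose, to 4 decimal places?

(-1.9669, -4.6574, 0.8396)

step 1: θ'=-0.2854 (R=-2.5000) → pose (-1.0639, -4.3689, -0.2854)
step 2: θ'=0.3396 (R=-0.8000) → pose (-1.5556, -4.3822, 0.3396)
step 3: θ'=0.8396 (R=-1.0000) → pose (-1.9669, -4.6574, 0.8396)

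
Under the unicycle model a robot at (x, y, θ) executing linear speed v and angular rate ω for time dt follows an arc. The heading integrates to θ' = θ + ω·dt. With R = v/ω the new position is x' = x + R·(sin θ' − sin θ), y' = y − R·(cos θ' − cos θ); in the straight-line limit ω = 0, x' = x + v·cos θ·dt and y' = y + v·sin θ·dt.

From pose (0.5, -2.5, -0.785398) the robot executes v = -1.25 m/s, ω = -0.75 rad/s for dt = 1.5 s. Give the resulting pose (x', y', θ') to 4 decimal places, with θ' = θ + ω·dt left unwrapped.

(0.1070, -0.7663, -1.9104)

θ' = -0.7854 + -0.75·1.5 = -1.9104
R = v/ω = -1.25/-0.75 = 1.6667
x' = 0.5 + 1.6667·(sin -1.9104 − sin -0.7854) = 0.1070
y' = -2.5 − 1.6667·(cos -1.9104 − cos -0.7854) = -0.7663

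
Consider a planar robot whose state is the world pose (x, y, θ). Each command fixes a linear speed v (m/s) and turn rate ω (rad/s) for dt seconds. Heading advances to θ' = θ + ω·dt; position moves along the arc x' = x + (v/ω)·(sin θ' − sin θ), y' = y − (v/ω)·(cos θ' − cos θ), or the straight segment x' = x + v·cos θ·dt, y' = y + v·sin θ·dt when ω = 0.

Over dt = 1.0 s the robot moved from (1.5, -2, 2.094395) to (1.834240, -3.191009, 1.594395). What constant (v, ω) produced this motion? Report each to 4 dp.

Δθ = 1.594395 − 2.094395 = -0.500000
ω = Δθ/dt = -0.500000/1.0 = -0.5000
R = −Δy/(cos θ' − cos θ) = 2.5000
v = R·ω = 2.5000·-0.5000 = -1.2500

v = -1.2500, ω = -0.5000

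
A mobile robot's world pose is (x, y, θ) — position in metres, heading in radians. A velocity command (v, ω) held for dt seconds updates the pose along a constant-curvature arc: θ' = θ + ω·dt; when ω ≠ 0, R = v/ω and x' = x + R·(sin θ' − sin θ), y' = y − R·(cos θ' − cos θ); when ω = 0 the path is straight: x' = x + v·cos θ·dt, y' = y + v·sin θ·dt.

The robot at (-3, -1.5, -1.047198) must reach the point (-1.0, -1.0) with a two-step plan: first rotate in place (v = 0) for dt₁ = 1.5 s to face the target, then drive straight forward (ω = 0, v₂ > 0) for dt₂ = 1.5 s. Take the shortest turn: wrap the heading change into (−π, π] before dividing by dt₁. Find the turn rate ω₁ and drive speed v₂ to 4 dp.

ω₁ = 0.8615, v₂ = 1.3744

heading to target = atan2(-1−-1.5, -1−-3) = 0.2450
Δθ = wrap(0.2450 − -1.0472) = 1.2922; ω₁ = Δθ/dt₁ = 0.8615
distance = √((-1−-3)² + (-1−-1.5)²) = 2.0616; v₂ = distance/dt₂ = 1.3744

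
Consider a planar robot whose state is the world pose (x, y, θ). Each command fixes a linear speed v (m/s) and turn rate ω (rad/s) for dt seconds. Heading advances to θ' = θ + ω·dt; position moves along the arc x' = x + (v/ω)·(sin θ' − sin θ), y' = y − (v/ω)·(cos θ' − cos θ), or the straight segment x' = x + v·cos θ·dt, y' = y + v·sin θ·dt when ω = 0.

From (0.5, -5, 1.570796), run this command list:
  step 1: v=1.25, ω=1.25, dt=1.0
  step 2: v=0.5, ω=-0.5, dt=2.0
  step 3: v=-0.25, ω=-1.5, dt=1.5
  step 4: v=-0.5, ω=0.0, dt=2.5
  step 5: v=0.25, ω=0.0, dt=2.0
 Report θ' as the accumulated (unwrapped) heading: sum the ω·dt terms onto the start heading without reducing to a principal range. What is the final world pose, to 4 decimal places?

(-1.7511, -3.2301, -0.4292)

step 1: θ'=2.8208 (R=1.0000) → pose (-0.1847, -4.0510, 2.8208)
step 2: θ'=1.8208 (R=-1.0000) → pose (-0.8383, -3.3494, 1.8208)
step 3: θ'=-0.4292 (R=0.1667) → pose (-1.0691, -3.5422, -0.4292)
step 4: θ'=-0.4292 (straight) → pose (-2.2057, -3.0220, -0.4292)
step 5: θ'=-0.4292 (straight) → pose (-1.7511, -3.2301, -0.4292)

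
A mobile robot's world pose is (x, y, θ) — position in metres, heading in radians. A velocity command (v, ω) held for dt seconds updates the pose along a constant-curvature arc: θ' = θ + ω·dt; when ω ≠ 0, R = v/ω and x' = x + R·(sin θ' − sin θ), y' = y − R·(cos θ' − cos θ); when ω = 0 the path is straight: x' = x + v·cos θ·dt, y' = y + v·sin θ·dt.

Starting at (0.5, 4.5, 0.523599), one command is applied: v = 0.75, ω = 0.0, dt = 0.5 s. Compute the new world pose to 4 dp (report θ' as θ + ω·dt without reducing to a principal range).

θ' = 0.5236 + 0.0·0.5 = 0.5236
ω = 0 → straight: x' = 0.5 + 0.75·cos(0.5236)·0.5 = 0.8248
y' = 4.5 + 0.75·sin(0.5236)·0.5 = 4.6875

(0.8248, 4.6875, 0.5236)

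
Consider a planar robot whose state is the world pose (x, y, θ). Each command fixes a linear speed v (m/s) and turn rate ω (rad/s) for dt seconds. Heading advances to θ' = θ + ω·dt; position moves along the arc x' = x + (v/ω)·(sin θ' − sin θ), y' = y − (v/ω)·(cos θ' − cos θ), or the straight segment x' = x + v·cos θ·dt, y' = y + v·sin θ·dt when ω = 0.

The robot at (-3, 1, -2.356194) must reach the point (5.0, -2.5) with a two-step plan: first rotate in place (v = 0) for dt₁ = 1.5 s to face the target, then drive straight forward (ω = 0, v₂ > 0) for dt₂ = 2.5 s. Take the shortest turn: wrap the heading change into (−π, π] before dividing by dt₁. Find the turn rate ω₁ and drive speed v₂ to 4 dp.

ω₁ = 1.2959, v₂ = 3.4928

heading to target = atan2(-2.5−1, 5−-3) = -0.4124
Δθ = wrap(-0.4124 − -2.3562) = 1.9438; ω₁ = Δθ/dt₁ = 1.2959
distance = √((5−-3)² + (-2.5−1)²) = 8.7321; v₂ = distance/dt₂ = 3.4928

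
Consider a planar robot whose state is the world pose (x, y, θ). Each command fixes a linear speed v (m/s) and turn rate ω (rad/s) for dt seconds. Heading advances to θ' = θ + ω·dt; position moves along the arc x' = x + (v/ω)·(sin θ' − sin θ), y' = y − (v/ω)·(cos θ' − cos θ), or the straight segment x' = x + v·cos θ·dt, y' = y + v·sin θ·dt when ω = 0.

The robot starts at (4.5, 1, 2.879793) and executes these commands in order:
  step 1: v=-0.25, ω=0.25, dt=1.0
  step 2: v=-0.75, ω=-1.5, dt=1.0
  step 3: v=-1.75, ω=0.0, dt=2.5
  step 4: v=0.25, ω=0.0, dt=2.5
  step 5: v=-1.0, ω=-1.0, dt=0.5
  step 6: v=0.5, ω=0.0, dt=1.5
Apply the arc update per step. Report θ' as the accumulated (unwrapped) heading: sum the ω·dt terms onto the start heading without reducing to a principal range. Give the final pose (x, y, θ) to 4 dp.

(5.6876, -3.0555, 1.1298)

step 1: θ'=3.1298 (R=-1.0000) → pose (4.7470, 0.9660, 3.1298)
step 2: θ'=1.6298 (R=0.5000) → pose (5.2403, 0.4955, 1.6298)
step 3: θ'=1.6298 (straight) → pose (5.4982, -3.8719, 1.6298)
step 4: θ'=1.6298 (straight) → pose (5.4614, -3.2480, 1.6298)
step 5: θ'=1.1298 (R=1.0000) → pose (5.3674, -3.7338, 1.1298)
step 6: θ'=1.1298 (straight) → pose (5.6876, -3.0555, 1.1298)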